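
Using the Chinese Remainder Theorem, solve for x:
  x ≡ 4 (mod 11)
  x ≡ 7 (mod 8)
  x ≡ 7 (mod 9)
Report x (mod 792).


Moduli 11, 8, 9 are pairwise coprime; by CRT there is a unique solution modulo M = 11 · 8 · 9 = 792.
Solve pairwise, accumulating the modulus:
  Start with x ≡ 4 (mod 11).
  Combine with x ≡ 7 (mod 8): since gcd(11, 8) = 1, we get a unique residue mod 88.
    Write x = 4 + 11·t and substitute into x ≡ 7 (mod 8): 11·t ≡ 7 − 4 = 3 (mod 8).
    Reduce coefficients mod 8: 3·t ≡ 3 (mod 8).
    The inverse of 3 mod 8 is 3 (since 3·3 = 9 = 1·8 + 1), so t ≡ 3·3 = 9 ≡ 1 (mod 8).
    Then x = 4 + 11·1 = 15, valid modulo lcm(11, 8) = 88: x ≡ 15 (mod 88).
  Combine with x ≡ 7 (mod 9): since gcd(88, 9) = 1, we get a unique residue mod 792.
    Write x = 15 + 88·t and substitute into x ≡ 7 (mod 9): 88·t ≡ 7 − 15 = -8 (mod 9).
    Reduce coefficients mod 9: 7·t ≡ 1 (mod 9).
    The inverse of 7 mod 9 is 4 (since 7·4 = 28 = 3·9 + 1), so t ≡ 4·1 = 4 ≡ 4 (mod 9).
    Then x = 15 + 88·4 = 367, valid modulo lcm(88, 9) = 792: x ≡ 367 (mod 792).
Verify: 367 mod 11 = 4 ✓, 367 mod 8 = 7 ✓, 367 mod 9 = 7 ✓.

x ≡ 367 (mod 792).


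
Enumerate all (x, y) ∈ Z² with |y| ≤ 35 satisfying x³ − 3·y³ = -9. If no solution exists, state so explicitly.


The equation is x³ - 3y³ = -9. For fixed y, x³ = 3·y³ − 9, so a solution requires the RHS to be a perfect cube.
Strategy: iterate y from -35 to 35, compute RHS = 3·y³ − 9, and check whether it is a (positive or negative) perfect cube.
Check small values of y:
  y = 0: RHS = -9 is not a perfect cube.
  y = 1: RHS = -6 is not a perfect cube.
  y = -1: RHS = -12 is not a perfect cube.
  y = 2: RHS = 15 is not a perfect cube.
  y = -2: RHS = -33 is not a perfect cube.
  y = 3: RHS = 72 is not a perfect cube.
  y = -3: RHS = -90 is not a perfect cube.
Continuing the search up to |y| = 35 finds no solutions either.
No (x, y) in the scanned range satisfies the equation.

No integer solutions with |y| ≤ 35.


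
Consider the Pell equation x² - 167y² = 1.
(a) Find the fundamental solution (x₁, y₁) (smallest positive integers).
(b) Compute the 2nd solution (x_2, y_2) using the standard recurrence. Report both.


Step 1: Find the fundamental solution (x₁, y₁) of x² - 167y² = 1.
  Expand √167 as a continued fraction. a₀ = ⌊√167⌋ = 12; iterate m_{k+1} = d_k·a_k − m_k, d_{k+1} = (167 − m_{k+1}²)/d_k, a_{k+1} = ⌊(a₀ + m_{k+1})/d_{k+1}⌋ (starting m₀ = 0, d₀ = 1), with convergents p_k = a_k·p_{k-1} + p_{k-2}, q_k = a_k·q_{k-1} + q_{k-2} (p₋₁ = 1, q₋₁ = 0):
  k = 0: a₀ = 12; p₀/q₀ = 12/1; p₀² − 167·q₀² = 144 − 167 = -23.
  k = 1: m = 12, d = 23, a = ⌊(12 + 12)/23⌋ = 1; p/q = (1·12 + 1)/(1·1 + 0) = 13/1; p² − 167·q² = 169 − 167 = 2.
  k = 2: m = 11, d = 2, a = ⌊(12 + 11)/2⌋ = 11; p/q = (11·13 + 12)/(11·1 + 1) = 155/12; p² − 167·q² = 24025 − 24048 = -23.
  k = 3: m = 11, d = 23, a = ⌊(12 + 11)/23⌋ = 1; p/q = (1·155 + 13)/(1·12 + 1) = 168/13; p² − 167·q² = 28224 − 28223 = 1.
  The first convergent with p² − 167·q² = 1 gives the fundamental solution (x₁, y₁) = (168, 13).
Step 2: Apply the recurrence (x_{n+1}, y_{n+1}) = (x₁x_n + 167y₁y_n, x₁y_n + y₁x_n) repeatedly.
  From (x_1, y_1) = (168, 13): x_2 = 168·168 + 167·13·13 = 56447; y_2 = 168·13 + 13·168 = 4368.
Step 3: Verify x_2² - 167·y_2² = 3186263809 - 3186263808 = 1 (should be 1). ✓

(x_1, y_1) = (168, 13); (x_2, y_2) = (56447, 4368).


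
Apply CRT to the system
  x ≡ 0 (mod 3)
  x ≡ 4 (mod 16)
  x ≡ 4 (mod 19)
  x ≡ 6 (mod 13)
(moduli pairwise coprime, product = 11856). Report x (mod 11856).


Product of moduli M = 3 · 16 · 19 · 13 = 11856.
Merge one congruence at a time:
  Start: x ≡ 0 (mod 3).
  Combine with x ≡ 4 (mod 16); new modulus lcm = 48.
    Write x = 0 + 3·t and substitute into x ≡ 4 (mod 16): 3·t ≡ 4 − 0 = 4 (mod 16).
    The inverse of 3 mod 16 is 11 (since 3·11 = 33 = 2·16 + 1), so t ≡ 11·4 = 44 ≡ 12 (mod 16).
    Then x = 0 + 3·12 = 36, valid modulo lcm(3, 16) = 48: x ≡ 36 (mod 48).
  Combine with x ≡ 4 (mod 19); new modulus lcm = 912.
    Write x = 36 + 48·t and substitute into x ≡ 4 (mod 19): 48·t ≡ 4 − 36 = -32 (mod 19).
    Reduce coefficients mod 19: 10·t ≡ 6 (mod 19).
    The inverse of 10 mod 19 is 2 (since 10·2 = 20 = 1·19 + 1), so t ≡ 2·6 = 12 ≡ 12 (mod 19).
    Then x = 36 + 48·12 = 612, valid modulo lcm(48, 19) = 912: x ≡ 612 (mod 912).
  Combine with x ≡ 6 (mod 13); new modulus lcm = 11856.
    Write x = 612 + 912·t and substitute into x ≡ 6 (mod 13): 912·t ≡ 6 − 612 = -606 (mod 13).
    Reduce coefficients mod 13: 2·t ≡ 5 (mod 13).
    The inverse of 2 mod 13 is 7 (since 2·7 = 14 = 1·13 + 1), so t ≡ 7·5 = 35 ≡ 9 (mod 13).
    Then x = 612 + 912·9 = 8820, valid modulo lcm(912, 13) = 11856: x ≡ 8820 (mod 11856).
Verify against each original: 8820 mod 3 = 0, 8820 mod 16 = 4, 8820 mod 19 = 4, 8820 mod 13 = 6.

x ≡ 8820 (mod 11856).


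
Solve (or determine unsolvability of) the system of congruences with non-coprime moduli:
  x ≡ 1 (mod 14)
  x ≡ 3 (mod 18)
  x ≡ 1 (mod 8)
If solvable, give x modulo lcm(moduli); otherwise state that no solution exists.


Moduli 14, 18, 8 are not pairwise coprime, so CRT works modulo lcm(m_i) when all pairwise compatibility conditions hold.
Pairwise compatibility: gcd(m_i, m_j) must divide a_i - a_j for every pair.
Merge one congruence at a time:
  Start: x ≡ 1 (mod 14).
  Combine with x ≡ 3 (mod 18): gcd(14, 18) = 2; 3 - 1 = 2, which IS divisible by 2, so compatible.
    Write x = 1 + 14·t and substitute into x ≡ 3 (mod 18): 14·t ≡ 3 − 1 = 2 (mod 18).
    Divide the congruence (and modulus) by g = 2: 7·t ≡ 1 (mod 9).
    The inverse of 7 mod 9 is 4 (since 7·4 = 28 = 3·9 + 1), so t ≡ 4·1 = 4 ≡ 4 (mod 9).
    Then x = 1 + 14·4 = 57, valid modulo lcm(14, 18) = 126: x ≡ 57 (mod 126).
  Combine with x ≡ 1 (mod 8): gcd(126, 8) = 2; 1 - 57 = -56, which IS divisible by 2, so compatible.
    Write x = 57 + 126·t and substitute into x ≡ 1 (mod 8): 126·t ≡ 1 − 57 = -56 (mod 8).
    Divide the congruence (and modulus) by g = 2: 63·t ≡ -28 (mod 4).
    Reduce coefficients mod 4: 3·t ≡ 0 (mod 4).
    The inverse of 3 mod 4 is 3 (since 3·3 = 9 = 2·4 + 1), so t ≡ 3·0 = 0 ≡ 0 (mod 4).
    Then x = 57 + 126·0 = 57, valid modulo lcm(126, 8) = 504: x ≡ 57 (mod 504).
Verify: 57 mod 14 = 1, 57 mod 18 = 3, 57 mod 8 = 1.

x ≡ 57 (mod 504).


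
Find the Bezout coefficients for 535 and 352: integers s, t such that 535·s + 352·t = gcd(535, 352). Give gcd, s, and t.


Euclidean algorithm on (535, 352) — divide until remainder is 0:
  535 = 1 · 352 + 183
  352 = 1 · 183 + 169
  183 = 1 · 169 + 14
  169 = 12 · 14 + 1
  14 = 14 · 1 + 0
gcd(535, 352) = 1.
Track Bezout coefficients alongside the remainders: start with r₀ = 535 = a·1 + b·0 (s = 1, t = 0) and r₁ = 352 = a·0 + b·1 (s = 0, t = 1); each new remainder r_{k+1} = r_{k-1} − q_k·r_k inherits s_{k+1} = s_{k-1} − q_k·s_k, t_{k+1} = t_{k-1} − q_k·t_k, so r_k = a·s_k + b·t_k at every step:
  q = 1: r = 183, s = 1 − 1·0 = 1, t = 0 − 1·1 = -1  (check: 535·1 + 352·(-1) = 183)
  q = 1: r = 169, s = 0 − 1·1 = -1, t = 1 − 1·(-1) = 2  (check: 535·(-1) + 352·2 = 169)
  q = 1: r = 14, s = 1 − 1·(-1) = 2, t = -1 − 1·2 = -3  (check: 535·2 + 352·(-3) = 14)
  q = 12: r = 1, s = -1 − 12·2 = -25, t = 2 − 12·(-3) = 38  (check: 535·(-25) + 352·38 = 1)
The row with r = 1 (the gcd) gives the Bezout coefficients s = -25, t = 38.
Result: 535 · (-25) + 352 · (38) = 1.

gcd(535, 352) = 1; s = -25, t = 38 (check: 535·(-25) + 352·38 = 1).


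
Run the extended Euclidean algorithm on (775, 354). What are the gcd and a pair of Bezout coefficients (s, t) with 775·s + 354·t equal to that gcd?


Euclidean algorithm on (775, 354) — divide until remainder is 0:
  775 = 2 · 354 + 67
  354 = 5 · 67 + 19
  67 = 3 · 19 + 10
  19 = 1 · 10 + 9
  10 = 1 · 9 + 1
  9 = 9 · 1 + 0
gcd(775, 354) = 1.
Track Bezout coefficients alongside the remainders: start with r₀ = 775 = a·1 + b·0 (s = 1, t = 0) and r₁ = 354 = a·0 + b·1 (s = 0, t = 1); each new remainder r_{k+1} = r_{k-1} − q_k·r_k inherits s_{k+1} = s_{k-1} − q_k·s_k, t_{k+1} = t_{k-1} − q_k·t_k, so r_k = a·s_k + b·t_k at every step:
  q = 2: r = 67, s = 1 − 2·0 = 1, t = 0 − 2·1 = -2  (check: 775·1 + 354·(-2) = 67)
  q = 5: r = 19, s = 0 − 5·1 = -5, t = 1 − 5·(-2) = 11  (check: 775·(-5) + 354·11 = 19)
  q = 3: r = 10, s = 1 − 3·(-5) = 16, t = -2 − 3·11 = -35  (check: 775·16 + 354·(-35) = 10)
  q = 1: r = 9, s = -5 − 1·16 = -21, t = 11 − 1·(-35) = 46  (check: 775·(-21) + 354·46 = 9)
  q = 1: r = 1, s = 16 − 1·(-21) = 37, t = -35 − 1·46 = -81  (check: 775·37 + 354·(-81) = 1)
The row with r = 1 (the gcd) gives the Bezout coefficients s = 37, t = -81.
Result: 775 · (37) + 354 · (-81) = 1.

gcd(775, 354) = 1; s = 37, t = -81 (check: 775·37 + 354·(-81) = 1).


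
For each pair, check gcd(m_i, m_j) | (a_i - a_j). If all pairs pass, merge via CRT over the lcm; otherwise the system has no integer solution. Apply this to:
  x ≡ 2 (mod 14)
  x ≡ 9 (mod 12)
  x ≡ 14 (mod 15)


Moduli 14, 12, 15 are not pairwise coprime, so CRT works modulo lcm(m_i) when all pairwise compatibility conditions hold.
Pairwise compatibility: gcd(m_i, m_j) must divide a_i - a_j for every pair.
Merge one congruence at a time:
  Start: x ≡ 2 (mod 14).
  Combine with x ≡ 9 (mod 12): gcd(14, 12) = 2, and 9 - 2 = 7 is NOT divisible by 2.
    ⇒ system is inconsistent (no integer solution).

No solution (the system is inconsistent).


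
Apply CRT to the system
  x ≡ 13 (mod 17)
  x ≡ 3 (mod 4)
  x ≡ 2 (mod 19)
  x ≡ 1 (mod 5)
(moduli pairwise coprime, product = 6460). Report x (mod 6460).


Product of moduli M = 17 · 4 · 19 · 5 = 6460.
Merge one congruence at a time:
  Start: x ≡ 13 (mod 17).
  Combine with x ≡ 3 (mod 4); new modulus lcm = 68.
    Write x = 13 + 17·t and substitute into x ≡ 3 (mod 4): 17·t ≡ 3 − 13 = -10 (mod 4).
    Reduce coefficients mod 4: 1·t ≡ 2 (mod 4).
    So t ≡ 2 (mod 4).
    Then x = 13 + 17·2 = 47, valid modulo lcm(17, 4) = 68: x ≡ 47 (mod 68).
  Combine with x ≡ 2 (mod 19); new modulus lcm = 1292.
    Write x = 47 + 68·t and substitute into x ≡ 2 (mod 19): 68·t ≡ 2 − 47 = -45 (mod 19).
    Reduce coefficients mod 19: 11·t ≡ 12 (mod 19).
    The inverse of 11 mod 19 is 7 (since 11·7 = 77 = 4·19 + 1), so t ≡ 7·12 = 84 ≡ 8 (mod 19).
    Then x = 47 + 68·8 = 591, valid modulo lcm(68, 19) = 1292: x ≡ 591 (mod 1292).
  Combine with x ≡ 1 (mod 5); new modulus lcm = 6460.
    Write x = 591 + 1292·t and substitute into x ≡ 1 (mod 5): 1292·t ≡ 1 − 591 = -590 (mod 5).
    Reduce coefficients mod 5: 2·t ≡ 0 (mod 5).
    The inverse of 2 mod 5 is 3 (since 2·3 = 6 = 1·5 + 1), so t ≡ 3·0 = 0 ≡ 0 (mod 5).
    Then x = 591 + 1292·0 = 591, valid modulo lcm(1292, 5) = 6460: x ≡ 591 (mod 6460).
Verify against each original: 591 mod 17 = 13, 591 mod 4 = 3, 591 mod 19 = 2, 591 mod 5 = 1.

x ≡ 591 (mod 6460).


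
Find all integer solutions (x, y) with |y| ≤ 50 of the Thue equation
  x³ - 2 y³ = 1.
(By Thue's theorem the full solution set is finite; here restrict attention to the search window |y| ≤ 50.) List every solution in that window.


The equation is x³ - 2y³ = 1. For fixed y, x³ = 2·y³ + 1, so a solution requires the RHS to be a perfect cube.
Strategy: iterate y from -50 to 50, compute RHS = 2·y³ + 1, and check whether it is a (positive or negative) perfect cube.
Check small values of y:
  y = 0: RHS = 1 = (1)³ ⇒ x = 1 works.
  y = 1: RHS = 3 is not a perfect cube.
  y = -1: RHS = -1 = (-1)³ ⇒ x = -1 works.
  y = 2: RHS = 17 is not a perfect cube.
  y = -2: RHS = -15 is not a perfect cube.
  y = 3: RHS = 55 is not a perfect cube.
  y = -3: RHS = -53 is not a perfect cube.
Continuing the search up to |y| = 50 finds no further solutions beyond those listed.
Collected solutions: (1, 0), (-1, -1).

Solutions (with |y| ≤ 50): (1, 0), (-1, -1).


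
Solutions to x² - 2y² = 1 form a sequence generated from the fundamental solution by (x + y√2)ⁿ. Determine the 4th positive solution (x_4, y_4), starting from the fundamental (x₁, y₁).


Step 1: Find the fundamental solution (x₁, y₁) of x² - 2y² = 1.
  Expand √2 as a continued fraction. a₀ = ⌊√2⌋ = 1; iterate m_{k+1} = d_k·a_k − m_k, d_{k+1} = (2 − m_{k+1}²)/d_k, a_{k+1} = ⌊(a₀ + m_{k+1})/d_{k+1}⌋ (starting m₀ = 0, d₀ = 1), with convergents p_k = a_k·p_{k-1} + p_{k-2}, q_k = a_k·q_{k-1} + q_{k-2} (p₋₁ = 1, q₋₁ = 0):
  k = 0: a₀ = 1; p₀/q₀ = 1/1; p₀² − 2·q₀² = 1 − 2 = -1.
  k = 1: m = 1, d = 1, a = ⌊(1 + 1)/1⌋ = 2; p/q = (2·1 + 1)/(2·1 + 0) = 3/2; p² − 2·q² = 9 − 8 = 1.
  The first convergent with p² − 2·q² = 1 gives the fundamental solution (x₁, y₁) = (3, 2).
Step 2: Apply the recurrence (x_{n+1}, y_{n+1}) = (x₁x_n + 2y₁y_n, x₁y_n + y₁x_n) repeatedly.
  From (x_1, y_1) = (3, 2): x_2 = 3·3 + 2·2·2 = 17; y_2 = 3·2 + 2·3 = 12.
  From (x_2, y_2) = (17, 12): x_3 = 3·17 + 2·2·12 = 99; y_3 = 3·12 + 2·17 = 70.
  From (x_3, y_3) = (99, 70): x_4 = 3·99 + 2·2·70 = 577; y_4 = 3·70 + 2·99 = 408.
Step 3: Verify x_4² - 2·y_4² = 332929 - 332928 = 1 (should be 1). ✓

(x_1, y_1) = (3, 2); (x_4, y_4) = (577, 408).


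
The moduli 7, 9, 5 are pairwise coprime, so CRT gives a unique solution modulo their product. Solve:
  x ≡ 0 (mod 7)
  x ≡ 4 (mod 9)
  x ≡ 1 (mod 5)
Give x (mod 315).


Moduli 7, 9, 5 are pairwise coprime; by CRT there is a unique solution modulo M = 7 · 9 · 5 = 315.
Solve pairwise, accumulating the modulus:
  Start with x ≡ 0 (mod 7).
  Combine with x ≡ 4 (mod 9): since gcd(7, 9) = 1, we get a unique residue mod 63.
    Write x = 0 + 7·t and substitute into x ≡ 4 (mod 9): 7·t ≡ 4 − 0 = 4 (mod 9).
    The inverse of 7 mod 9 is 4 (since 7·4 = 28 = 3·9 + 1), so t ≡ 4·4 = 16 ≡ 7 (mod 9).
    Then x = 0 + 7·7 = 49, valid modulo lcm(7, 9) = 63: x ≡ 49 (mod 63).
  Combine with x ≡ 1 (mod 5): since gcd(63, 5) = 1, we get a unique residue mod 315.
    Write x = 49 + 63·t and substitute into x ≡ 1 (mod 5): 63·t ≡ 1 − 49 = -48 (mod 5).
    Reduce coefficients mod 5: 3·t ≡ 2 (mod 5).
    The inverse of 3 mod 5 is 2 (since 3·2 = 6 = 1·5 + 1), so t ≡ 2·2 = 4 ≡ 4 (mod 5).
    Then x = 49 + 63·4 = 301, valid modulo lcm(63, 5) = 315: x ≡ 301 (mod 315).
Verify: 301 mod 7 = 0 ✓, 301 mod 9 = 4 ✓, 301 mod 5 = 1 ✓.

x ≡ 301 (mod 315).


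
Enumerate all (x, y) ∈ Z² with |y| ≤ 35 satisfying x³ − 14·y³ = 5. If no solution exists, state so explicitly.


The equation is x³ - 14y³ = 5. For fixed y, x³ = 14·y³ + 5, so a solution requires the RHS to be a perfect cube.
Strategy: iterate y from -35 to 35, compute RHS = 14·y³ + 5, and check whether it is a (positive or negative) perfect cube.
Check small values of y:
  y = 0: RHS = 5 is not a perfect cube.
  y = 1: RHS = 19 is not a perfect cube.
  y = -1: RHS = -9 is not a perfect cube.
  y = 2: RHS = 117 is not a perfect cube.
  y = -2: RHS = -107 is not a perfect cube.
  y = 3: RHS = 383 is not a perfect cube.
  y = -3: RHS = -373 is not a perfect cube.
Continuing the search up to |y| = 35 finds no solutions either.
No (x, y) in the scanned range satisfies the equation.

No integer solutions with |y| ≤ 35.


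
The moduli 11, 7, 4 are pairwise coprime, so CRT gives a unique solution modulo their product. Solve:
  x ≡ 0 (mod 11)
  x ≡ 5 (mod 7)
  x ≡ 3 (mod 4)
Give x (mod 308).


Moduli 11, 7, 4 are pairwise coprime; by CRT there is a unique solution modulo M = 11 · 7 · 4 = 308.
Solve pairwise, accumulating the modulus:
  Start with x ≡ 0 (mod 11).
  Combine with x ≡ 5 (mod 7): since gcd(11, 7) = 1, we get a unique residue mod 77.
    Write x = 0 + 11·t and substitute into x ≡ 5 (mod 7): 11·t ≡ 5 − 0 = 5 (mod 7).
    Reduce coefficients mod 7: 4·t ≡ 5 (mod 7).
    The inverse of 4 mod 7 is 2 (since 4·2 = 8 = 1·7 + 1), so t ≡ 2·5 = 10 ≡ 3 (mod 7).
    Then x = 0 + 11·3 = 33, valid modulo lcm(11, 7) = 77: x ≡ 33 (mod 77).
  Combine with x ≡ 3 (mod 4): since gcd(77, 4) = 1, we get a unique residue mod 308.
    Write x = 33 + 77·t and substitute into x ≡ 3 (mod 4): 77·t ≡ 3 − 33 = -30 (mod 4).
    Reduce coefficients mod 4: 1·t ≡ 2 (mod 4).
    So t ≡ 2 (mod 4).
    Then x = 33 + 77·2 = 187, valid modulo lcm(77, 4) = 308: x ≡ 187 (mod 308).
Verify: 187 mod 11 = 0 ✓, 187 mod 7 = 5 ✓, 187 mod 4 = 3 ✓.

x ≡ 187 (mod 308).


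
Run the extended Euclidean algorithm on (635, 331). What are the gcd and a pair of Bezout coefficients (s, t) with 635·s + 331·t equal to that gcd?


Euclidean algorithm on (635, 331) — divide until remainder is 0:
  635 = 1 · 331 + 304
  331 = 1 · 304 + 27
  304 = 11 · 27 + 7
  27 = 3 · 7 + 6
  7 = 1 · 6 + 1
  6 = 6 · 1 + 0
gcd(635, 331) = 1.
Track Bezout coefficients alongside the remainders: start with r₀ = 635 = a·1 + b·0 (s = 1, t = 0) and r₁ = 331 = a·0 + b·1 (s = 0, t = 1); each new remainder r_{k+1} = r_{k-1} − q_k·r_k inherits s_{k+1} = s_{k-1} − q_k·s_k, t_{k+1} = t_{k-1} − q_k·t_k, so r_k = a·s_k + b·t_k at every step:
  q = 1: r = 304, s = 1 − 1·0 = 1, t = 0 − 1·1 = -1  (check: 635·1 + 331·(-1) = 304)
  q = 1: r = 27, s = 0 − 1·1 = -1, t = 1 − 1·(-1) = 2  (check: 635·(-1) + 331·2 = 27)
  q = 11: r = 7, s = 1 − 11·(-1) = 12, t = -1 − 11·2 = -23  (check: 635·12 + 331·(-23) = 7)
  q = 3: r = 6, s = -1 − 3·12 = -37, t = 2 − 3·(-23) = 71  (check: 635·(-37) + 331·71 = 6)
  q = 1: r = 1, s = 12 − 1·(-37) = 49, t = -23 − 1·71 = -94  (check: 635·49 + 331·(-94) = 1)
The row with r = 1 (the gcd) gives the Bezout coefficients s = 49, t = -94.
Result: 635 · (49) + 331 · (-94) = 1.

gcd(635, 331) = 1; s = 49, t = -94 (check: 635·49 + 331·(-94) = 1).


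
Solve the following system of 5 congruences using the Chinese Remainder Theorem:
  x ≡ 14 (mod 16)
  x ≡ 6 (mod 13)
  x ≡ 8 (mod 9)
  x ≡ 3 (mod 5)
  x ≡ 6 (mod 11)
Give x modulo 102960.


Product of moduli M = 16 · 13 · 9 · 5 · 11 = 102960.
Merge one congruence at a time:
  Start: x ≡ 14 (mod 16).
  Combine with x ≡ 6 (mod 13); new modulus lcm = 208.
    Write x = 14 + 16·t and substitute into x ≡ 6 (mod 13): 16·t ≡ 6 − 14 = -8 (mod 13).
    Reduce coefficients mod 13: 3·t ≡ 5 (mod 13).
    The inverse of 3 mod 13 is 9 (since 3·9 = 27 = 2·13 + 1), so t ≡ 9·5 = 45 ≡ 6 (mod 13).
    Then x = 14 + 16·6 = 110, valid modulo lcm(16, 13) = 208: x ≡ 110 (mod 208).
  Combine with x ≡ 8 (mod 9); new modulus lcm = 1872.
    Write x = 110 + 208·t and substitute into x ≡ 8 (mod 9): 208·t ≡ 8 − 110 = -102 (mod 9).
    Reduce coefficients mod 9: 1·t ≡ 6 (mod 9).
    So t ≡ 6 (mod 9).
    Then x = 110 + 208·6 = 1358, valid modulo lcm(208, 9) = 1872: x ≡ 1358 (mod 1872).
  Combine with x ≡ 3 (mod 5); new modulus lcm = 9360.
    Write x = 1358 + 1872·t and substitute into x ≡ 3 (mod 5): 1872·t ≡ 3 − 1358 = -1355 (mod 5).
    Reduce coefficients mod 5: 2·t ≡ 0 (mod 5).
    The inverse of 2 mod 5 is 3 (since 2·3 = 6 = 1·5 + 1), so t ≡ 3·0 = 0 ≡ 0 (mod 5).
    Then x = 1358 + 1872·0 = 1358, valid modulo lcm(1872, 5) = 9360: x ≡ 1358 (mod 9360).
  Combine with x ≡ 6 (mod 11); new modulus lcm = 102960.
    Write x = 1358 + 9360·t and substitute into x ≡ 6 (mod 11): 9360·t ≡ 6 − 1358 = -1352 (mod 11).
    Reduce coefficients mod 11: 10·t ≡ 1 (mod 11).
    The inverse of 10 mod 11 is 10 (since 10·10 = 100 = 9·11 + 1), so t ≡ 10·1 = 10 ≡ 10 (mod 11).
    Then x = 1358 + 9360·10 = 94958, valid modulo lcm(9360, 11) = 102960: x ≡ 94958 (mod 102960).
Verify against each original: 94958 mod 16 = 14, 94958 mod 13 = 6, 94958 mod 9 = 8, 94958 mod 5 = 3, 94958 mod 11 = 6.

x ≡ 94958 (mod 102960).


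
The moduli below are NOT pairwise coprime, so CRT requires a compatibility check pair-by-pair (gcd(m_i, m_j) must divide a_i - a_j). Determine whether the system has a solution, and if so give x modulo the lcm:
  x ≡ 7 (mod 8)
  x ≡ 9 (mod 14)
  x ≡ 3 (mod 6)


Moduli 8, 14, 6 are not pairwise coprime, so CRT works modulo lcm(m_i) when all pairwise compatibility conditions hold.
Pairwise compatibility: gcd(m_i, m_j) must divide a_i - a_j for every pair.
Merge one congruence at a time:
  Start: x ≡ 7 (mod 8).
  Combine with x ≡ 9 (mod 14): gcd(8, 14) = 2; 9 - 7 = 2, which IS divisible by 2, so compatible.
    Write x = 7 + 8·t and substitute into x ≡ 9 (mod 14): 8·t ≡ 9 − 7 = 2 (mod 14).
    Divide the congruence (and modulus) by g = 2: 4·t ≡ 1 (mod 7).
    The inverse of 4 mod 7 is 2 (since 4·2 = 8 = 1·7 + 1), so t ≡ 2·1 = 2 ≡ 2 (mod 7).
    Then x = 7 + 8·2 = 23, valid modulo lcm(8, 14) = 56: x ≡ 23 (mod 56).
  Combine with x ≡ 3 (mod 6): gcd(56, 6) = 2; 3 - 23 = -20, which IS divisible by 2, so compatible.
    Write x = 23 + 56·t and substitute into x ≡ 3 (mod 6): 56·t ≡ 3 − 23 = -20 (mod 6).
    Divide the congruence (and modulus) by g = 2: 28·t ≡ -10 (mod 3).
    Reduce coefficients mod 3: 1·t ≡ 2 (mod 3).
    So t ≡ 2 (mod 3).
    Then x = 23 + 56·2 = 135, valid modulo lcm(56, 6) = 168: x ≡ 135 (mod 168).
Verify: 135 mod 8 = 7, 135 mod 14 = 9, 135 mod 6 = 3.

x ≡ 135 (mod 168).


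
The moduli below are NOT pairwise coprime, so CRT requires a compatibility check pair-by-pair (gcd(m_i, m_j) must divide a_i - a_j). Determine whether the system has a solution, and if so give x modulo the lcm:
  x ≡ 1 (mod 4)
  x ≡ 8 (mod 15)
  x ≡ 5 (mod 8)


Moduli 4, 15, 8 are not pairwise coprime, so CRT works modulo lcm(m_i) when all pairwise compatibility conditions hold.
Pairwise compatibility: gcd(m_i, m_j) must divide a_i - a_j for every pair.
Merge one congruence at a time:
  Start: x ≡ 1 (mod 4).
  Combine with x ≡ 8 (mod 15): gcd(4, 15) = 1; 8 - 1 = 7, which IS divisible by 1, so compatible.
    Write x = 1 + 4·t and substitute into x ≡ 8 (mod 15): 4·t ≡ 8 − 1 = 7 (mod 15).
    The inverse of 4 mod 15 is 4 (since 4·4 = 16 = 1·15 + 1), so t ≡ 4·7 = 28 ≡ 13 (mod 15).
    Then x = 1 + 4·13 = 53, valid modulo lcm(4, 15) = 60: x ≡ 53 (mod 60).
  Combine with x ≡ 5 (mod 8): gcd(60, 8) = 4; 5 - 53 = -48, which IS divisible by 4, so compatible.
    Write x = 53 + 60·t and substitute into x ≡ 5 (mod 8): 60·t ≡ 5 − 53 = -48 (mod 8).
    Divide the congruence (and modulus) by g = 4: 15·t ≡ -12 (mod 2).
    Reduce coefficients mod 2: 1·t ≡ 0 (mod 2).
    So t ≡ 0 (mod 2).
    Then x = 53 + 60·0 = 53, valid modulo lcm(60, 8) = 120: x ≡ 53 (mod 120).
Verify: 53 mod 4 = 1, 53 mod 15 = 8, 53 mod 8 = 5.

x ≡ 53 (mod 120).


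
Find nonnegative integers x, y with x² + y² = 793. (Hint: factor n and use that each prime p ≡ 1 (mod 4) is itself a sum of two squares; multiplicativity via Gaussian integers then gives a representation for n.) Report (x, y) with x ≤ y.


Step 1: Factor n = 793 = 13 · 61.
Step 2: Check the mod-4 condition on each prime factor: 13 ≡ 1 (mod 4), exponent 1; 61 ≡ 1 (mod 4), exponent 1.
All primes ≡ 3 (mod 4) appear to even exponent (or don't appear), so by the two-squares theorem n IS expressible as a sum of two squares.
Step 3: Build a representation. Here n = 13 · 61 is a product of primes ≡ 1 (mod 4). Each prime p ≡ 1 (mod 4) is itself a sum of two squares; find a² by testing p − a² for a perfect square:
  13: 13 − 1² = 12, 13 − 2² = 9 = 3² ⇒ 13 = 2² + 3².
  61: 61 − 1² = 60, 61 − 2² = 57, 61 − 3² = 52, 61 − 4² = 45, 61 − 5² = 36 = 6² ⇒ 61 = 5² + 6².
  Combine using the Brahmagupta–Fibonacci identity (a² + b²)(c² + d²) = (ac − bd)² + (ad + bc)² = (ac + bd)² + (ad − bc)²:
  13 · 61 = 793: from (2² + 3²)(5² + 6²), take (2·5 − 3·6, 2·6 + 3·5) = (10 − 18, 12 + 15) = (-8, 27); dropping signs (only squares matter) gives (8, 27); check 8² + 27² = 64 + 729 = 793 ✓.
Step 4: Order so x ≤ y and verify: 8² + 27² = 64 + 729 = 793 = n. ✓

n = 793 = 8² + 27² (one valid representation with x ≤ y).


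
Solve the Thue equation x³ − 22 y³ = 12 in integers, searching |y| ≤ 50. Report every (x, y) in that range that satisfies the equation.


The equation is x³ - 22y³ = 12. For fixed y, x³ = 22·y³ + 12, so a solution requires the RHS to be a perfect cube.
Strategy: iterate y from -50 to 50, compute RHS = 22·y³ + 12, and check whether it is a (positive or negative) perfect cube.
Check small values of y:
  y = 0: RHS = 12 is not a perfect cube.
  y = 1: RHS = 34 is not a perfect cube.
  y = -1: RHS = -10 is not a perfect cube.
  y = 2: RHS = 188 is not a perfect cube.
  y = -2: RHS = -164 is not a perfect cube.
  y = 3: RHS = 606 is not a perfect cube.
  y = -3: RHS = -582 is not a perfect cube.
Continuing the search up to |y| = 50 finds no solutions either.
No (x, y) in the scanned range satisfies the equation.

No integer solutions with |y| ≤ 50.


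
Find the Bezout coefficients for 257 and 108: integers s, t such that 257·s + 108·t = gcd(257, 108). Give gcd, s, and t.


Euclidean algorithm on (257, 108) — divide until remainder is 0:
  257 = 2 · 108 + 41
  108 = 2 · 41 + 26
  41 = 1 · 26 + 15
  26 = 1 · 15 + 11
  15 = 1 · 11 + 4
  11 = 2 · 4 + 3
  4 = 1 · 3 + 1
  3 = 3 · 1 + 0
gcd(257, 108) = 1.
Track Bezout coefficients alongside the remainders: start with r₀ = 257 = a·1 + b·0 (s = 1, t = 0) and r₁ = 108 = a·0 + b·1 (s = 0, t = 1); each new remainder r_{k+1} = r_{k-1} − q_k·r_k inherits s_{k+1} = s_{k-1} − q_k·s_k, t_{k+1} = t_{k-1} − q_k·t_k, so r_k = a·s_k + b·t_k at every step:
  q = 2: r = 41, s = 1 − 2·0 = 1, t = 0 − 2·1 = -2  (check: 257·1 + 108·(-2) = 41)
  q = 2: r = 26, s = 0 − 2·1 = -2, t = 1 − 2·(-2) = 5  (check: 257·(-2) + 108·5 = 26)
  q = 1: r = 15, s = 1 − 1·(-2) = 3, t = -2 − 1·5 = -7  (check: 257·3 + 108·(-7) = 15)
  q = 1: r = 11, s = -2 − 1·3 = -5, t = 5 − 1·(-7) = 12  (check: 257·(-5) + 108·12 = 11)
  q = 1: r = 4, s = 3 − 1·(-5) = 8, t = -7 − 1·12 = -19  (check: 257·8 + 108·(-19) = 4)
  q = 2: r = 3, s = -5 − 2·8 = -21, t = 12 − 2·(-19) = 50  (check: 257·(-21) + 108·50 = 3)
  q = 1: r = 1, s = 8 − 1·(-21) = 29, t = -19 − 1·50 = -69  (check: 257·29 + 108·(-69) = 1)
The row with r = 1 (the gcd) gives the Bezout coefficients s = 29, t = -69.
Result: 257 · (29) + 108 · (-69) = 1.

gcd(257, 108) = 1; s = 29, t = -69 (check: 257·29 + 108·(-69) = 1).


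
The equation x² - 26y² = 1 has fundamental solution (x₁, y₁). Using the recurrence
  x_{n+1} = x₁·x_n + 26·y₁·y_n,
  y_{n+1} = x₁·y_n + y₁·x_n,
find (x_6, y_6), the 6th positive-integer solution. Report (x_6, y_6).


Step 1: Find the fundamental solution (x₁, y₁) of x² - 26y² = 1.
  Expand √26 as a continued fraction. a₀ = ⌊√26⌋ = 5; iterate m_{k+1} = d_k·a_k − m_k, d_{k+1} = (26 − m_{k+1}²)/d_k, a_{k+1} = ⌊(a₀ + m_{k+1})/d_{k+1}⌋ (starting m₀ = 0, d₀ = 1), with convergents p_k = a_k·p_{k-1} + p_{k-2}, q_k = a_k·q_{k-1} + q_{k-2} (p₋₁ = 1, q₋₁ = 0):
  k = 0: a₀ = 5; p₀/q₀ = 5/1; p₀² − 26·q₀² = 25 − 26 = -1.
  k = 1: m = 5, d = 1, a = ⌊(5 + 5)/1⌋ = 10; p/q = (10·5 + 1)/(10·1 + 0) = 51/10; p² − 26·q² = 2601 − 2600 = 1.
  The first convergent with p² − 26·q² = 1 gives the fundamental solution (x₁, y₁) = (51, 10).
Step 2: Apply the recurrence (x_{n+1}, y_{n+1}) = (x₁x_n + 26y₁y_n, x₁y_n + y₁x_n) repeatedly.
  From (x_1, y_1) = (51, 10): x_2 = 51·51 + 26·10·10 = 5201; y_2 = 51·10 + 10·51 = 1020.
  From (x_2, y_2) = (5201, 1020): x_3 = 51·5201 + 26·10·1020 = 530451; y_3 = 51·1020 + 10·5201 = 104030.
  From (x_3, y_3) = (530451, 104030): x_4 = 51·530451 + 26·10·104030 = 54100801; y_4 = 51·104030 + 10·530451 = 10610040.
  From (x_4, y_4) = (54100801, 10610040): x_5 = 51·54100801 + 26·10·10610040 = 5517751251; y_5 = 51·10610040 + 10·54100801 = 1082120050.
  From (x_5, y_5) = (5517751251, 1082120050): x_6 = 51·5517751251 + 26·10·1082120050 = 562756526801; y_6 = 51·1082120050 + 10·5517751251 = 110365635060.
Step 3: Verify x_6² - 26·y_6² = 316694908457124631293601 - 316694908457124631293600 = 1 (should be 1). ✓

(x_1, y_1) = (51, 10); (x_6, y_6) = (562756526801, 110365635060).


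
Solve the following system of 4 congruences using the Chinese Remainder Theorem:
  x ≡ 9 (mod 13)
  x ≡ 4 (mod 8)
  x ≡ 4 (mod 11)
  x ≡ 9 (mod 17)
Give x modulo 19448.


Product of moduli M = 13 · 8 · 11 · 17 = 19448.
Merge one congruence at a time:
  Start: x ≡ 9 (mod 13).
  Combine with x ≡ 4 (mod 8); new modulus lcm = 104.
    Write x = 9 + 13·t and substitute into x ≡ 4 (mod 8): 13·t ≡ 4 − 9 = -5 (mod 8).
    Reduce coefficients mod 8: 5·t ≡ 3 (mod 8).
    The inverse of 5 mod 8 is 5 (since 5·5 = 25 = 3·8 + 1), so t ≡ 5·3 = 15 ≡ 7 (mod 8).
    Then x = 9 + 13·7 = 100, valid modulo lcm(13, 8) = 104: x ≡ 100 (mod 104).
  Combine with x ≡ 4 (mod 11); new modulus lcm = 1144.
    Write x = 100 + 104·t and substitute into x ≡ 4 (mod 11): 104·t ≡ 4 − 100 = -96 (mod 11).
    Reduce coefficients mod 11: 5·t ≡ 3 (mod 11).
    The inverse of 5 mod 11 is 9 (since 5·9 = 45 = 4·11 + 1), so t ≡ 9·3 = 27 ≡ 5 (mod 11).
    Then x = 100 + 104·5 = 620, valid modulo lcm(104, 11) = 1144: x ≡ 620 (mod 1144).
  Combine with x ≡ 9 (mod 17); new modulus lcm = 19448.
    Write x = 620 + 1144·t and substitute into x ≡ 9 (mod 17): 1144·t ≡ 9 − 620 = -611 (mod 17).
    Reduce coefficients mod 17: 5·t ≡ 1 (mod 17).
    The inverse of 5 mod 17 is 7 (since 5·7 = 35 = 2·17 + 1), so t ≡ 7·1 = 7 ≡ 7 (mod 17).
    Then x = 620 + 1144·7 = 8628, valid modulo lcm(1144, 17) = 19448: x ≡ 8628 (mod 19448).
Verify against each original: 8628 mod 13 = 9, 8628 mod 8 = 4, 8628 mod 11 = 4, 8628 mod 17 = 9.

x ≡ 8628 (mod 19448).


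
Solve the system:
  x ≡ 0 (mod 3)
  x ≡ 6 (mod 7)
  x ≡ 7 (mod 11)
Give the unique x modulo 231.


Moduli 3, 7, 11 are pairwise coprime; by CRT there is a unique solution modulo M = 3 · 7 · 11 = 231.
Solve pairwise, accumulating the modulus:
  Start with x ≡ 0 (mod 3).
  Combine with x ≡ 6 (mod 7): since gcd(3, 7) = 1, we get a unique residue mod 21.
    Write x = 0 + 3·t and substitute into x ≡ 6 (mod 7): 3·t ≡ 6 − 0 = 6 (mod 7).
    The inverse of 3 mod 7 is 5 (since 3·5 = 15 = 2·7 + 1), so t ≡ 5·6 = 30 ≡ 2 (mod 7).
    Then x = 0 + 3·2 = 6, valid modulo lcm(3, 7) = 21: x ≡ 6 (mod 21).
  Combine with x ≡ 7 (mod 11): since gcd(21, 11) = 1, we get a unique residue mod 231.
    Write x = 6 + 21·t and substitute into x ≡ 7 (mod 11): 21·t ≡ 7 − 6 = 1 (mod 11).
    Reduce coefficients mod 11: 10·t ≡ 1 (mod 11).
    The inverse of 10 mod 11 is 10 (since 10·10 = 100 = 9·11 + 1), so t ≡ 10·1 = 10 ≡ 10 (mod 11).
    Then x = 6 + 21·10 = 216, valid modulo lcm(21, 11) = 231: x ≡ 216 (mod 231).
Verify: 216 mod 3 = 0 ✓, 216 mod 7 = 6 ✓, 216 mod 11 = 7 ✓.

x ≡ 216 (mod 231).


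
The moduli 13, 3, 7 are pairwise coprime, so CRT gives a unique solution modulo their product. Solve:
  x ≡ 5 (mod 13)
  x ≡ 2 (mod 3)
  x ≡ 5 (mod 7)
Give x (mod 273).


Moduli 13, 3, 7 are pairwise coprime; by CRT there is a unique solution modulo M = 13 · 3 · 7 = 273.
Solve pairwise, accumulating the modulus:
  Start with x ≡ 5 (mod 13).
  Combine with x ≡ 2 (mod 3): since gcd(13, 3) = 1, we get a unique residue mod 39.
    Write x = 5 + 13·t and substitute into x ≡ 2 (mod 3): 13·t ≡ 2 − 5 = -3 (mod 3).
    Reduce coefficients mod 3: 1·t ≡ 0 (mod 3).
    So t ≡ 0 (mod 3).
    Then x = 5 + 13·0 = 5, valid modulo lcm(13, 3) = 39: x ≡ 5 (mod 39).
  Combine with x ≡ 5 (mod 7): since gcd(39, 7) = 1, we get a unique residue mod 273.
    Write x = 5 + 39·t and substitute into x ≡ 5 (mod 7): 39·t ≡ 5 − 5 = 0 (mod 7).
    Reduce coefficients mod 7: 4·t ≡ 0 (mod 7).
    The inverse of 4 mod 7 is 2 (since 4·2 = 8 = 1·7 + 1), so t ≡ 2·0 = 0 ≡ 0 (mod 7).
    Then x = 5 + 39·0 = 5, valid modulo lcm(39, 7) = 273: x ≡ 5 (mod 273).
Verify: 5 mod 13 = 5 ✓, 5 mod 3 = 2 ✓, 5 mod 7 = 5 ✓.

x ≡ 5 (mod 273).


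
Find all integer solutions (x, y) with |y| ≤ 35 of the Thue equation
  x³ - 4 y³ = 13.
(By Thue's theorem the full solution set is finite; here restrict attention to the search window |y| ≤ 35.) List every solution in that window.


The equation is x³ - 4y³ = 13. For fixed y, x³ = 4·y³ + 13, so a solution requires the RHS to be a perfect cube.
Strategy: iterate y from -35 to 35, compute RHS = 4·y³ + 13, and check whether it is a (positive or negative) perfect cube.
Check small values of y:
  y = 0: RHS = 13 is not a perfect cube.
  y = 1: RHS = 17 is not a perfect cube.
  y = -1: RHS = 9 is not a perfect cube.
  y = 2: RHS = 45 is not a perfect cube.
  y = -2: RHS = -19 is not a perfect cube.
  y = 3: RHS = 121 is not a perfect cube.
  y = -3: RHS = -95 is not a perfect cube.
Continuing the search up to |y| = 35 finds no solutions either.
No (x, y) in the scanned range satisfies the equation.

No integer solutions with |y| ≤ 35.


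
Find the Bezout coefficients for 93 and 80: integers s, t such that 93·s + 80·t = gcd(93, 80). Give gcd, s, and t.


Euclidean algorithm on (93, 80) — divide until remainder is 0:
  93 = 1 · 80 + 13
  80 = 6 · 13 + 2
  13 = 6 · 2 + 1
  2 = 2 · 1 + 0
gcd(93, 80) = 1.
Track Bezout coefficients alongside the remainders: start with r₀ = 93 = a·1 + b·0 (s = 1, t = 0) and r₁ = 80 = a·0 + b·1 (s = 0, t = 1); each new remainder r_{k+1} = r_{k-1} − q_k·r_k inherits s_{k+1} = s_{k-1} − q_k·s_k, t_{k+1} = t_{k-1} − q_k·t_k, so r_k = a·s_k + b·t_k at every step:
  q = 1: r = 13, s = 1 − 1·0 = 1, t = 0 − 1·1 = -1  (check: 93·1 + 80·(-1) = 13)
  q = 6: r = 2, s = 0 − 6·1 = -6, t = 1 − 6·(-1) = 7  (check: 93·(-6) + 80·7 = 2)
  q = 6: r = 1, s = 1 − 6·(-6) = 37, t = -1 − 6·7 = -43  (check: 93·37 + 80·(-43) = 1)
The row with r = 1 (the gcd) gives the Bezout coefficients s = 37, t = -43.
Result: 93 · (37) + 80 · (-43) = 1.

gcd(93, 80) = 1; s = 37, t = -43 (check: 93·37 + 80·(-43) = 1).


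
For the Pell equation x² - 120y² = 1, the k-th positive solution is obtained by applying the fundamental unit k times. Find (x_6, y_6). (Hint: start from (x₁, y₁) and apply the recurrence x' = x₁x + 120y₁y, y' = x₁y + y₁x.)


Step 1: Find the fundamental solution (x₁, y₁) of x² - 120y² = 1.
  Expand √120 as a continued fraction. a₀ = ⌊√120⌋ = 10; iterate m_{k+1} = d_k·a_k − m_k, d_{k+1} = (120 − m_{k+1}²)/d_k, a_{k+1} = ⌊(a₀ + m_{k+1})/d_{k+1}⌋ (starting m₀ = 0, d₀ = 1), with convergents p_k = a_k·p_{k-1} + p_{k-2}, q_k = a_k·q_{k-1} + q_{k-2} (p₋₁ = 1, q₋₁ = 0):
  k = 0: a₀ = 10; p₀/q₀ = 10/1; p₀² − 120·q₀² = 100 − 120 = -20.
  k = 1: m = 10, d = 20, a = ⌊(10 + 10)/20⌋ = 1; p/q = (1·10 + 1)/(1·1 + 0) = 11/1; p² − 120·q² = 121 − 120 = 1.
  The first convergent with p² − 120·q² = 1 gives the fundamental solution (x₁, y₁) = (11, 1).
Step 2: Apply the recurrence (x_{n+1}, y_{n+1}) = (x₁x_n + 120y₁y_n, x₁y_n + y₁x_n) repeatedly.
  From (x_1, y_1) = (11, 1): x_2 = 11·11 + 120·1·1 = 241; y_2 = 11·1 + 1·11 = 22.
  From (x_2, y_2) = (241, 22): x_3 = 11·241 + 120·1·22 = 5291; y_3 = 11·22 + 1·241 = 483.
  From (x_3, y_3) = (5291, 483): x_4 = 11·5291 + 120·1·483 = 116161; y_4 = 11·483 + 1·5291 = 10604.
  From (x_4, y_4) = (116161, 10604): x_5 = 11·116161 + 120·1·10604 = 2550251; y_5 = 11·10604 + 1·116161 = 232805.
  From (x_5, y_5) = (2550251, 232805): x_6 = 11·2550251 + 120·1·232805 = 55989361; y_6 = 11·232805 + 1·2550251 = 5111106.
Step 3: Verify x_6² - 120·y_6² = 3134808545188321 - 3134808545188320 = 1 (should be 1). ✓

(x_1, y_1) = (11, 1); (x_6, y_6) = (55989361, 5111106).


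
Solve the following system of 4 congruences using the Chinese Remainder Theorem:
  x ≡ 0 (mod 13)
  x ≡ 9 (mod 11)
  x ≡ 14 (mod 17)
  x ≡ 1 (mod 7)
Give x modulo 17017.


Product of moduli M = 13 · 11 · 17 · 7 = 17017.
Merge one congruence at a time:
  Start: x ≡ 0 (mod 13).
  Combine with x ≡ 9 (mod 11); new modulus lcm = 143.
    Write x = 0 + 13·t and substitute into x ≡ 9 (mod 11): 13·t ≡ 9 − 0 = 9 (mod 11).
    Reduce coefficients mod 11: 2·t ≡ 9 (mod 11).
    The inverse of 2 mod 11 is 6 (since 2·6 = 12 = 1·11 + 1), so t ≡ 6·9 = 54 ≡ 10 (mod 11).
    Then x = 0 + 13·10 = 130, valid modulo lcm(13, 11) = 143: x ≡ 130 (mod 143).
  Combine with x ≡ 14 (mod 17); new modulus lcm = 2431.
    Write x = 130 + 143·t and substitute into x ≡ 14 (mod 17): 143·t ≡ 14 − 130 = -116 (mod 17).
    Reduce coefficients mod 17: 7·t ≡ 3 (mod 17).
    The inverse of 7 mod 17 is 5 (since 7·5 = 35 = 2·17 + 1), so t ≡ 5·3 = 15 ≡ 15 (mod 17).
    Then x = 130 + 143·15 = 2275, valid modulo lcm(143, 17) = 2431: x ≡ 2275 (mod 2431).
  Combine with x ≡ 1 (mod 7); new modulus lcm = 17017.
    Write x = 2275 + 2431·t and substitute into x ≡ 1 (mod 7): 2431·t ≡ 1 − 2275 = -2274 (mod 7).
    Reduce coefficients mod 7: 2·t ≡ 1 (mod 7).
    The inverse of 2 mod 7 is 4 (since 2·4 = 8 = 1·7 + 1), so t ≡ 4·1 = 4 ≡ 4 (mod 7).
    Then x = 2275 + 2431·4 = 11999, valid modulo lcm(2431, 7) = 17017: x ≡ 11999 (mod 17017).
Verify against each original: 11999 mod 13 = 0, 11999 mod 11 = 9, 11999 mod 17 = 14, 11999 mod 7 = 1.

x ≡ 11999 (mod 17017).


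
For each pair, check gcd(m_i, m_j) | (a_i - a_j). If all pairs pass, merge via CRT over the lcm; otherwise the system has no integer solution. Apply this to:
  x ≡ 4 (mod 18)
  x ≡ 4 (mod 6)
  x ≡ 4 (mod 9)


Moduli 18, 6, 9 are not pairwise coprime, so CRT works modulo lcm(m_i) when all pairwise compatibility conditions hold.
Pairwise compatibility: gcd(m_i, m_j) must divide a_i - a_j for every pair.
Merge one congruence at a time:
  Start: x ≡ 4 (mod 18).
  Combine with x ≡ 4 (mod 6): gcd(18, 6) = 6; 4 - 4 = 0, which IS divisible by 6, so compatible.
    Write x = 4 + 18·t and substitute into x ≡ 4 (mod 6): 18·t ≡ 4 − 4 = 0 (mod 6).
    Divide the congruence (and modulus) by g = 6: 3·t ≡ 0 (mod 1).
    Modulo 1 every t works; take t = 0.
    Then x = 4 + 18·0 = 4, valid modulo lcm(18, 6) = 18: x ≡ 4 (mod 18).
  Combine with x ≡ 4 (mod 9): gcd(18, 9) = 9; 4 - 4 = 0, which IS divisible by 9, so compatible.
    Write x = 4 + 18·t and substitute into x ≡ 4 (mod 9): 18·t ≡ 4 − 4 = 0 (mod 9).
    Divide the congruence (and modulus) by g = 9: 2·t ≡ 0 (mod 1).
    Modulo 1 every t works; take t = 0.
    Then x = 4 + 18·0 = 4, valid modulo lcm(18, 9) = 18: x ≡ 4 (mod 18).
Verify: 4 mod 18 = 4, 4 mod 6 = 4, 4 mod 9 = 4.

x ≡ 4 (mod 18).


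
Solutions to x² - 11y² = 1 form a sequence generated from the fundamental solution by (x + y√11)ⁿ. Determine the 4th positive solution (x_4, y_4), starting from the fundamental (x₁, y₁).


Step 1: Find the fundamental solution (x₁, y₁) of x² - 11y² = 1.
  Expand √11 as a continued fraction. a₀ = ⌊√11⌋ = 3; iterate m_{k+1} = d_k·a_k − m_k, d_{k+1} = (11 − m_{k+1}²)/d_k, a_{k+1} = ⌊(a₀ + m_{k+1})/d_{k+1}⌋ (starting m₀ = 0, d₀ = 1), with convergents p_k = a_k·p_{k-1} + p_{k-2}, q_k = a_k·q_{k-1} + q_{k-2} (p₋₁ = 1, q₋₁ = 0):
  k = 0: a₀ = 3; p₀/q₀ = 3/1; p₀² − 11·q₀² = 9 − 11 = -2.
  k = 1: m = 3, d = 2, a = ⌊(3 + 3)/2⌋ = 3; p/q = (3·3 + 1)/(3·1 + 0) = 10/3; p² − 11·q² = 100 − 99 = 1.
  The first convergent with p² − 11·q² = 1 gives the fundamental solution (x₁, y₁) = (10, 3).
Step 2: Apply the recurrence (x_{n+1}, y_{n+1}) = (x₁x_n + 11y₁y_n, x₁y_n + y₁x_n) repeatedly.
  From (x_1, y_1) = (10, 3): x_2 = 10·10 + 11·3·3 = 199; y_2 = 10·3 + 3·10 = 60.
  From (x_2, y_2) = (199, 60): x_3 = 10·199 + 11·3·60 = 3970; y_3 = 10·60 + 3·199 = 1197.
  From (x_3, y_3) = (3970, 1197): x_4 = 10·3970 + 11·3·1197 = 79201; y_4 = 10·1197 + 3·3970 = 23880.
Step 3: Verify x_4² - 11·y_4² = 6272798401 - 6272798400 = 1 (should be 1). ✓

(x_1, y_1) = (10, 3); (x_4, y_4) = (79201, 23880).
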